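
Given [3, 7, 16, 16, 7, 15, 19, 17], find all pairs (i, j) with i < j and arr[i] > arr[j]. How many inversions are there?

Finding inversions in [3, 7, 16, 16, 7, 15, 19, 17]:

(2, 4): arr[2]=16 > arr[4]=7
(2, 5): arr[2]=16 > arr[5]=15
(3, 4): arr[3]=16 > arr[4]=7
(3, 5): arr[3]=16 > arr[5]=15
(6, 7): arr[6]=19 > arr[7]=17

Total inversions: 5

The array has 5 inversion(s): (2,4), (2,5), (3,4), (3,5), (6,7). Each pair (i,j) satisfies i < j and arr[i] > arr[j].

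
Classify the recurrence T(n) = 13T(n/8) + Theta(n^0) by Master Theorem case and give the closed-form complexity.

Master Theorem for T(n) = 13T(n/8) + O(n^0):

a = 13, b = 8, c = 0
log_b(a) = log_8(13) = 1.2335

Case 1: c = 0 < log_8(13) = 1.2335
T(n) = O(n^(log_8 13))

For T(n) = 13T(n/8) + O(n^0): log_8(13) = 1.2335. This is Case 1 of the Master Theorem (c < log_b(a), work dominated by leaves), giving O(n^(log_8 13)).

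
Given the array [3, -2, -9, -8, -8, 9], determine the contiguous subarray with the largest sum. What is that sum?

Using Kadane's algorithm on [3, -2, -9, -8, -8, 9]:

Scanning through the array:
Position 1 (value -2): max_ending_here = 1, max_so_far = 3
Position 2 (value -9): max_ending_here = -8, max_so_far = 3
Position 3 (value -8): max_ending_here = -8, max_so_far = 3
Position 4 (value -8): max_ending_here = -8, max_so_far = 3
Position 5 (value 9): max_ending_here = 9, max_so_far = 9

Maximum subarray: [9]
Maximum sum: 9

The maximum subarray is [9] with sum 9. This subarray runs from index 5 to index 5.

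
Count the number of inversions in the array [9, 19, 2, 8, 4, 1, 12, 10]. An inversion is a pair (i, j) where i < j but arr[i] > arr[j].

Finding inversions in [9, 19, 2, 8, 4, 1, 12, 10]:

(0, 2): arr[0]=9 > arr[2]=2
(0, 3): arr[0]=9 > arr[3]=8
(0, 4): arr[0]=9 > arr[4]=4
(0, 5): arr[0]=9 > arr[5]=1
(1, 2): arr[1]=19 > arr[2]=2
(1, 3): arr[1]=19 > arr[3]=8
(1, 4): arr[1]=19 > arr[4]=4
(1, 5): arr[1]=19 > arr[5]=1
(1, 6): arr[1]=19 > arr[6]=12
(1, 7): arr[1]=19 > arr[7]=10
(2, 5): arr[2]=2 > arr[5]=1
(3, 4): arr[3]=8 > arr[4]=4
(3, 5): arr[3]=8 > arr[5]=1
(4, 5): arr[4]=4 > arr[5]=1
(6, 7): arr[6]=12 > arr[7]=10

Total inversions: 15

The array has 15 inversion(s): (0,2), (0,3), (0,4), (0,5), (1,2), (1,3), (1,4), (1,5), (1,6), (1,7), (2,5), (3,4), (3,5), (4,5), (6,7). Each pair (i,j) satisfies i < j and arr[i] > arr[j].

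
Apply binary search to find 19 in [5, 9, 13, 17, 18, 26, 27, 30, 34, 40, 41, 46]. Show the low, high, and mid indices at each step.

Binary search for 19 in [5, 9, 13, 17, 18, 26, 27, 30, 34, 40, 41, 46]:

lo=0, hi=11, mid=5, arr[mid]=26 -> 26 > 19, search left half
lo=0, hi=4, mid=2, arr[mid]=13 -> 13 < 19, search right half
lo=3, hi=4, mid=3, arr[mid]=17 -> 17 < 19, search right half
lo=4, hi=4, mid=4, arr[mid]=18 -> 18 < 19, search right half
lo=5 > hi=4, target 19 not found

Binary search determines that 19 is not in the array after 4 comparisons. The search space was exhausted without finding the target.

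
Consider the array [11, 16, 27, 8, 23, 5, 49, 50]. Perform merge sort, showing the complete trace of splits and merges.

Merge sort trace:

Split: [11, 16, 27, 8, 23, 5, 49, 50] -> [11, 16, 27, 8] and [23, 5, 49, 50]
  Split: [11, 16, 27, 8] -> [11, 16] and [27, 8]
    Split: [11, 16] -> [11] and [16]
    Merge: [11] + [16] -> [11, 16]
    Split: [27, 8] -> [27] and [8]
    Merge: [27] + [8] -> [8, 27]
  Merge: [11, 16] + [8, 27] -> [8, 11, 16, 27]
  Split: [23, 5, 49, 50] -> [23, 5] and [49, 50]
    Split: [23, 5] -> [23] and [5]
    Merge: [23] + [5] -> [5, 23]
    Split: [49, 50] -> [49] and [50]
    Merge: [49] + [50] -> [49, 50]
  Merge: [5, 23] + [49, 50] -> [5, 23, 49, 50]
Merge: [8, 11, 16, 27] + [5, 23, 49, 50] -> [5, 8, 11, 16, 23, 27, 49, 50]

Final sorted array: [5, 8, 11, 16, 23, 27, 49, 50]

The merge sort proceeds by recursively splitting the array and merging sorted halves.
After all merges, the sorted array is [5, 8, 11, 16, 23, 27, 49, 50].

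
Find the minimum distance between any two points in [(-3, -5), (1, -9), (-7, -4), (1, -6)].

Computing all pairwise distances among 4 points:

d((-3, -5), (1, -9)) = 5.6569
d((-3, -5), (-7, -4)) = 4.1231
d((-3, -5), (1, -6)) = 4.1231
d((1, -9), (-7, -4)) = 9.434
d((1, -9), (1, -6)) = 3.0 <-- minimum
d((-7, -4), (1, -6)) = 8.2462

Closest pair: (1, -9) and (1, -6) with distance 3.0

The closest pair is (1, -9) and (1, -6) with Euclidean distance 3.0. For 4 points, brute-force pairwise comparison is shown above. For large n, the divide-and-conquer algorithm (sort by x, recurse on halves, check the dividing strip) achieves O(n log n).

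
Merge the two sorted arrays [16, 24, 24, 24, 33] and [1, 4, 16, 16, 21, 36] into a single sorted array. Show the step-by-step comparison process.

Merging process:

Compare 16 vs 1: take 1 from right. Merged: [1]
Compare 16 vs 4: take 4 from right. Merged: [1, 4]
Compare 16 vs 16: take 16 from left. Merged: [1, 4, 16]
Compare 24 vs 16: take 16 from right. Merged: [1, 4, 16, 16]
Compare 24 vs 16: take 16 from right. Merged: [1, 4, 16, 16, 16]
Compare 24 vs 21: take 21 from right. Merged: [1, 4, 16, 16, 16, 21]
Compare 24 vs 36: take 24 from left. Merged: [1, 4, 16, 16, 16, 21, 24]
Compare 24 vs 36: take 24 from left. Merged: [1, 4, 16, 16, 16, 21, 24, 24]
Compare 24 vs 36: take 24 from left. Merged: [1, 4, 16, 16, 16, 21, 24, 24, 24]
Compare 33 vs 36: take 33 from left. Merged: [1, 4, 16, 16, 16, 21, 24, 24, 24, 33]
Append remaining from right: [36]. Merged: [1, 4, 16, 16, 16, 21, 24, 24, 24, 33, 36]

Final merged array: [1, 4, 16, 16, 16, 21, 24, 24, 24, 33, 36]
Total comparisons: 10

The merged array is [1, 4, 16, 16, 16, 21, 24, 24, 24, 33, 36], requiring 10 comparisons. The merge step runs in O(n) time where n is the total number of elements.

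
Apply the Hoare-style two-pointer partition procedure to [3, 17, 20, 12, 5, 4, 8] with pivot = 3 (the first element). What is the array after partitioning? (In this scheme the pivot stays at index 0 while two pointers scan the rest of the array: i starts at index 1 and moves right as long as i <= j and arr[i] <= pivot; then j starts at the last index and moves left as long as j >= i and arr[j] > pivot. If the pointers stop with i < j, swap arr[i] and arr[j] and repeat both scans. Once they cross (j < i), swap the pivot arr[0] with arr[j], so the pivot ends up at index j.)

Hoare-style two-pointer partition with pivot = 3:

Initial array: [3, 17, 20, 12, 5, 4, 8]

Pointers start at i = 1, j = 6.
i ends at 1, j ends at 0: the pointers have crossed (j < i), so scanning stops.

j = 0, so swapping arr[0] with arr[j] leaves the pivot at position 0: [3, 17, 20, 12, 5, 4, 8]
Pivot position: 0

After partitioning with pivot 3, the array becomes [3, 17, 20, 12, 5, 4, 8]. The pivot is placed at index 0. All elements to the left of the pivot are <= 3, and all elements to the right are > 3.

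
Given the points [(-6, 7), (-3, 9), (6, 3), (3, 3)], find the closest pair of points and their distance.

Computing all pairwise distances among 4 points:

d((-6, 7), (-3, 9)) = 3.6056
d((-6, 7), (6, 3)) = 12.6491
d((-6, 7), (3, 3)) = 9.8489
d((-3, 9), (6, 3)) = 10.8167
d((-3, 9), (3, 3)) = 8.4853
d((6, 3), (3, 3)) = 3.0 <-- minimum

Closest pair: (6, 3) and (3, 3) with distance 3.0

The closest pair is (6, 3) and (3, 3) with Euclidean distance 3.0. For 4 points, brute-force pairwise comparison is shown above. For large n, the divide-and-conquer algorithm (sort by x, recurse on halves, check the dividing strip) achieves O(n log n).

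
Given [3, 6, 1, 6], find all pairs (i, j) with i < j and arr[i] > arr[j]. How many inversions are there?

Finding inversions in [3, 6, 1, 6]:

(0, 2): arr[0]=3 > arr[2]=1
(1, 2): arr[1]=6 > arr[2]=1

Total inversions: 2

The array has 2 inversion(s): (0,2), (1,2). Each pair (i,j) satisfies i < j and arr[i] > arr[j].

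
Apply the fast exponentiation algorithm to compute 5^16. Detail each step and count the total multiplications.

Computing 5^16 by squaring (build up from 5^1; each line after the first costs one multiplication):

5^1 = 5
5^2 = (5^1)^2 = 5^2 = 25
5^4 = (5^2)^2 = 25^2 = 625
5^8 = (5^4)^2 = 625^2 = 390625
5^16 = (5^8)^2 = 390625^2 = 152587890625

Result: 152587890625
Multiplications needed: 4 (4 lines after 5^1)

5^16 = 152587890625. Using exponentiation by squaring, this requires 4 multiplications. The key idea: if the exponent is even, square the half-power; if odd, multiply by the base once.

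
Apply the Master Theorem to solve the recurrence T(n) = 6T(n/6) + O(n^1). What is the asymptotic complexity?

Master Theorem for T(n) = 6T(n/6) + O(n^1):

a = 6, b = 6, c = 1
log_b(a) = log_6(6) = 1.0000

Case 2: c = 1 = log_6(6) = 1.0000
T(n) = O(n^1 log n) = O(n log n)

For T(n) = 6T(n/6) + O(n^1): log_6(6) = 1.0000. This is Case 2 of the Master Theorem (c = log_b(a), equal work at all levels), giving O(n log n).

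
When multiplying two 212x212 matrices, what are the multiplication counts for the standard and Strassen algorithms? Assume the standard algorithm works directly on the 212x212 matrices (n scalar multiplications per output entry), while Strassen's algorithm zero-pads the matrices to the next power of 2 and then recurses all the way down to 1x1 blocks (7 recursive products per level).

Matrix multiplication for 212x212 matrices:

Strassen's algorithm requires power-of-2 dimensions. Pad 212x212 to 256x256 (next power of 2).

Standard algorithm: 212^3 = 9528128 multiplications
Strassen's algorithm: 7^(log2(256)) = 7^8 = 5764801 multiplications
Savings: 9528128 - 5764801 = 3763327 multiplications

Standard: 9528128 multiplications (212^3). Strassen: 5764801 multiplications (7^8, after padding to 256x256). Strassen reduces 8 recursive multiplications to 7 at each level.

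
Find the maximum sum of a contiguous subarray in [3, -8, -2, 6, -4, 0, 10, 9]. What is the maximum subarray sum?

Using Kadane's algorithm on [3, -8, -2, 6, -4, 0, 10, 9]:

Scanning through the array:
Position 1 (value -8): max_ending_here = -5, max_so_far = 3
Position 2 (value -2): max_ending_here = -2, max_so_far = 3
Position 3 (value 6): max_ending_here = 6, max_so_far = 6
Position 4 (value -4): max_ending_here = 2, max_so_far = 6
Position 5 (value 0): max_ending_here = 2, max_so_far = 6
Position 6 (value 10): max_ending_here = 12, max_so_far = 12
Position 7 (value 9): max_ending_here = 21, max_so_far = 21

Maximum subarray: [6, -4, 0, 10, 9]
Maximum sum: 21

The maximum subarray is [6, -4, 0, 10, 9] with sum 21. This subarray runs from index 3 to index 7.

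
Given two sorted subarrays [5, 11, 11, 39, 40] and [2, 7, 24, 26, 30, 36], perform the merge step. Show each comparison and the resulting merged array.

Merging process:

Compare 5 vs 2: take 2 from right. Merged: [2]
Compare 5 vs 7: take 5 from left. Merged: [2, 5]
Compare 11 vs 7: take 7 from right. Merged: [2, 5, 7]
Compare 11 vs 24: take 11 from left. Merged: [2, 5, 7, 11]
Compare 11 vs 24: take 11 from left. Merged: [2, 5, 7, 11, 11]
Compare 39 vs 24: take 24 from right. Merged: [2, 5, 7, 11, 11, 24]
Compare 39 vs 26: take 26 from right. Merged: [2, 5, 7, 11, 11, 24, 26]
Compare 39 vs 30: take 30 from right. Merged: [2, 5, 7, 11, 11, 24, 26, 30]
Compare 39 vs 36: take 36 from right. Merged: [2, 5, 7, 11, 11, 24, 26, 30, 36]
Append remaining from left: [39, 40]. Merged: [2, 5, 7, 11, 11, 24, 26, 30, 36, 39, 40]

Final merged array: [2, 5, 7, 11, 11, 24, 26, 30, 36, 39, 40]
Total comparisons: 9

The merged array is [2, 5, 7, 11, 11, 24, 26, 30, 36, 39, 40], requiring 9 comparisons. The merge step runs in O(n) time where n is the total number of elements.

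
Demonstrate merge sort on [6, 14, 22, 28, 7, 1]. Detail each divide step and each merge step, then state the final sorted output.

Merge sort trace:

Split: [6, 14, 22, 28, 7, 1] -> [6, 14, 22] and [28, 7, 1]
  Split: [6, 14, 22] -> [6] and [14, 22]
    Split: [14, 22] -> [14] and [22]
    Merge: [14] + [22] -> [14, 22]
  Merge: [6] + [14, 22] -> [6, 14, 22]
  Split: [28, 7, 1] -> [28] and [7, 1]
    Split: [7, 1] -> [7] and [1]
    Merge: [7] + [1] -> [1, 7]
  Merge: [28] + [1, 7] -> [1, 7, 28]
Merge: [6, 14, 22] + [1, 7, 28] -> [1, 6, 7, 14, 22, 28]

Final sorted array: [1, 6, 7, 14, 22, 28]

The merge sort proceeds by recursively splitting the array and merging sorted halves.
After all merges, the sorted array is [1, 6, 7, 14, 22, 28].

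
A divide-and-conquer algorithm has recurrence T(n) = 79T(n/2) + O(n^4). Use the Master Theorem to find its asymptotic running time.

Master Theorem for T(n) = 79T(n/2) + O(n^4):

a = 79, b = 2, c = 4
log_b(a) = log_2(79) = 6.3038

Case 1: c = 4 < log_2(79) = 6.3038
T(n) = O(n^(log_2 79))

For T(n) = 79T(n/2) + O(n^4): log_2(79) = 6.3038. This is Case 1 of the Master Theorem (c < log_b(a), work dominated by leaves), giving O(n^(log_2 79)).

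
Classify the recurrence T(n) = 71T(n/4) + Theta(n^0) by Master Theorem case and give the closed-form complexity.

Master Theorem for T(n) = 71T(n/4) + O(n^0):

a = 71, b = 4, c = 0
log_b(a) = log_4(71) = 3.0749

Case 1: c = 0 < log_4(71) = 3.0749
T(n) = O(n^(log_4 71))

For T(n) = 71T(n/4) + O(n^0): log_4(71) = 3.0749. This is Case 1 of the Master Theorem (c < log_b(a), work dominated by leaves), giving O(n^(log_4 71)).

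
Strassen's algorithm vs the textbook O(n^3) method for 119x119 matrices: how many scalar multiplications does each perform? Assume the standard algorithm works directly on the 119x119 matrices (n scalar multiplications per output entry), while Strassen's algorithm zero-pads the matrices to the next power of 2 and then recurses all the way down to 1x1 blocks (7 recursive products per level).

Matrix multiplication for 119x119 matrices:

Strassen's algorithm requires power-of-2 dimensions. Pad 119x119 to 128x128 (next power of 2).

Standard algorithm: 119^3 = 1685159 multiplications
Strassen's algorithm: 7^(log2(128)) = 7^7 = 823543 multiplications
Savings: 1685159 - 823543 = 861616 multiplications

Standard: 1685159 multiplications (119^3). Strassen: 823543 multiplications (7^7, after padding to 128x128). Strassen reduces 8 recursive multiplications to 7 at each level.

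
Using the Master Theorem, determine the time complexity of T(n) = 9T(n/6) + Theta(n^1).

Master Theorem for T(n) = 9T(n/6) + O(n^1):

a = 9, b = 6, c = 1
log_b(a) = log_6(9) = 1.2263

Case 1: c = 1 < log_6(9) = 1.2263
T(n) = O(n^(log_6 9))

For T(n) = 9T(n/6) + O(n^1): log_6(9) = 1.2263. This is Case 1 of the Master Theorem (c < log_b(a), work dominated by leaves), giving O(n^(log_6 9)).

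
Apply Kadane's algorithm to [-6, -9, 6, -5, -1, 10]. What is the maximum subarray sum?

Using Kadane's algorithm on [-6, -9, 6, -5, -1, 10]:

Scanning through the array:
Position 1 (value -9): max_ending_here = -9, max_so_far = -6
Position 2 (value 6): max_ending_here = 6, max_so_far = 6
Position 3 (value -5): max_ending_here = 1, max_so_far = 6
Position 4 (value -1): max_ending_here = 0, max_so_far = 6
Position 5 (value 10): max_ending_here = 10, max_so_far = 10

Maximum subarray: [6, -5, -1, 10]
Maximum sum: 10

The maximum subarray is [6, -5, -1, 10] with sum 10. This subarray runs from index 2 to index 5.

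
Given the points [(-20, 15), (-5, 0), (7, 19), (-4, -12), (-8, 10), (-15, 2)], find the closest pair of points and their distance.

Computing all pairwise distances among 6 points:

d((-20, 15), (-5, 0)) = 21.2132
d((-20, 15), (7, 19)) = 27.2947
d((-20, 15), (-4, -12)) = 31.3847
d((-20, 15), (-8, 10)) = 13.0
d((-20, 15), (-15, 2)) = 13.9284
d((-5, 0), (7, 19)) = 22.4722
d((-5, 0), (-4, -12)) = 12.0416
d((-5, 0), (-8, 10)) = 10.4403
d((-5, 0), (-15, 2)) = 10.198 <-- minimum
d((7, 19), (-4, -12)) = 32.8938
d((7, 19), (-8, 10)) = 17.4929
d((7, 19), (-15, 2)) = 27.8029
d((-4, -12), (-8, 10)) = 22.3607
d((-4, -12), (-15, 2)) = 17.8045
d((-8, 10), (-15, 2)) = 10.6301

Closest pair: (-5, 0) and (-15, 2) with distance 10.198

The closest pair is (-5, 0) and (-15, 2) with Euclidean distance 10.198. For 6 points, brute-force pairwise comparison is shown above. For large n, the divide-and-conquer algorithm (sort by x, recurse on halves, check the dividing strip) achieves O(n log n).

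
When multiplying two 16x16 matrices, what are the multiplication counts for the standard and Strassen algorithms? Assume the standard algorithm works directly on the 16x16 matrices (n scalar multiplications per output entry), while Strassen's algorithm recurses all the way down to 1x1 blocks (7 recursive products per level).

Matrix multiplication for 16x16 matrices:

Standard algorithm: 16^3 = 4096 multiplications
Strassen's algorithm: 7^(log2(16)) = 7^4 = 2401 multiplications
Savings: 4096 - 2401 = 1695 multiplications

Standard: 4096 multiplications (16^3). Strassen: 2401 multiplications (7^4). Strassen reduces 8 recursive multiplications to 7 at each level.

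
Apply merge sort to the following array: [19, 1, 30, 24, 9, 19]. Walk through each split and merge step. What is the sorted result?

Merge sort trace:

Split: [19, 1, 30, 24, 9, 19] -> [19, 1, 30] and [24, 9, 19]
  Split: [19, 1, 30] -> [19] and [1, 30]
    Split: [1, 30] -> [1] and [30]
    Merge: [1] + [30] -> [1, 30]
  Merge: [19] + [1, 30] -> [1, 19, 30]
  Split: [24, 9, 19] -> [24] and [9, 19]
    Split: [9, 19] -> [9] and [19]
    Merge: [9] + [19] -> [9, 19]
  Merge: [24] + [9, 19] -> [9, 19, 24]
Merge: [1, 19, 30] + [9, 19, 24] -> [1, 9, 19, 19, 24, 30]

Final sorted array: [1, 9, 19, 19, 24, 30]

The merge sort proceeds by recursively splitting the array and merging sorted halves.
After all merges, the sorted array is [1, 9, 19, 19, 24, 30].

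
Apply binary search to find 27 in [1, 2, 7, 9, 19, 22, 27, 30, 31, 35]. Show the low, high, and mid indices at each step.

Binary search for 27 in [1, 2, 7, 9, 19, 22, 27, 30, 31, 35]:

lo=0, hi=9, mid=4, arr[mid]=19 -> 19 < 27, search right half
lo=5, hi=9, mid=7, arr[mid]=30 -> 30 > 27, search left half
lo=5, hi=6, mid=5, arr[mid]=22 -> 22 < 27, search right half
lo=6, hi=6, mid=6, arr[mid]=27 -> Found target at index 6!

Binary search finds 27 at index 6 after 4 comparisons. The search repeatedly halves the search space by comparing with the middle element.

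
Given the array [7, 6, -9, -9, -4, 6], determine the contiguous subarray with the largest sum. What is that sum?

Using Kadane's algorithm on [7, 6, -9, -9, -4, 6]:

Scanning through the array:
Position 1 (value 6): max_ending_here = 13, max_so_far = 13
Position 2 (value -9): max_ending_here = 4, max_so_far = 13
Position 3 (value -9): max_ending_here = -5, max_so_far = 13
Position 4 (value -4): max_ending_here = -4, max_so_far = 13
Position 5 (value 6): max_ending_here = 6, max_so_far = 13

Maximum subarray: [7, 6]
Maximum sum: 13

The maximum subarray is [7, 6] with sum 13. This subarray runs from index 0 to index 1.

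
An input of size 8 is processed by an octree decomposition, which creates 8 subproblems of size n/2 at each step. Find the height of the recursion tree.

For divide and conquer with division factor 2:

Problem sizes at each level:
Level 0: 8
Level 1: 4
Level 2: 2
Level 3: 1

The root is level 0 and the size-1 base case is level 3 (the tree spans levels 0 through 3, i.e. 4 levels counting the root), so the depth is the number of divisions: log_2(8) = 3

The recursion tree depth is log_2(8) = 3. At each level, the problem size is divided by 2, so it takes 3 divisions to reduce to a base case of size 1. The algorithm makes 8 recursive calls at each level.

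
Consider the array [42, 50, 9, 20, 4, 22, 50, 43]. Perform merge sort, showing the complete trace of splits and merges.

Merge sort trace:

Split: [42, 50, 9, 20, 4, 22, 50, 43] -> [42, 50, 9, 20] and [4, 22, 50, 43]
  Split: [42, 50, 9, 20] -> [42, 50] and [9, 20]
    Split: [42, 50] -> [42] and [50]
    Merge: [42] + [50] -> [42, 50]
    Split: [9, 20] -> [9] and [20]
    Merge: [9] + [20] -> [9, 20]
  Merge: [42, 50] + [9, 20] -> [9, 20, 42, 50]
  Split: [4, 22, 50, 43] -> [4, 22] and [50, 43]
    Split: [4, 22] -> [4] and [22]
    Merge: [4] + [22] -> [4, 22]
    Split: [50, 43] -> [50] and [43]
    Merge: [50] + [43] -> [43, 50]
  Merge: [4, 22] + [43, 50] -> [4, 22, 43, 50]
Merge: [9, 20, 42, 50] + [4, 22, 43, 50] -> [4, 9, 20, 22, 42, 43, 50, 50]

Final sorted array: [4, 9, 20, 22, 42, 43, 50, 50]

The merge sort proceeds by recursively splitting the array and merging sorted halves.
After all merges, the sorted array is [4, 9, 20, 22, 42, 43, 50, 50].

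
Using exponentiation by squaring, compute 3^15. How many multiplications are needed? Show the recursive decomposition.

Computing 3^15 by squaring (build up from 3^1; each line after the first costs one multiplication):

3^1 = 3
3^2 = (3^1)^2 = 3^2 = 9
3^3 = 3 * 3^2 = 3 * 9 = 27
3^6 = (3^3)^2 = 27^2 = 729
3^7 = 3 * 3^6 = 3 * 729 = 2187
3^14 = (3^7)^2 = 2187^2 = 4782969
3^15 = 3 * 3^14 = 3 * 4782969 = 14348907

Result: 14348907
Multiplications needed: 6 (6 lines after 3^1)

3^15 = 14348907. Using exponentiation by squaring, this requires 6 multiplications. The key idea: if the exponent is even, square the half-power; if odd, multiply by the base once.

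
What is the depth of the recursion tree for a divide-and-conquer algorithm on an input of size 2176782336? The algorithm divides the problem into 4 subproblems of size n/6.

For divide and conquer with division factor 6:

Problem sizes at each level:
Level 0: 2176782336
Level 1: 362797056
Level 2: 60466176
Level 3: 10077696
Level 4: 1679616
Level 5: 279936
Level 6: 46656
Level 7: 7776
Level 8: 1296
Level 9: 216
Level 10: 36
Level 11: 6
Level 12: 1

The root is level 0 and the size-1 base case is level 12 (the tree spans levels 0 through 12, i.e. 13 levels counting the root), so the depth is the number of divisions: log_6(2176782336) = 12

The recursion tree depth is log_6(2176782336) = 12. At each level, the problem size is divided by 6, so it takes 12 divisions to reduce to a base case of size 1. The algorithm makes 4 recursive calls at each level.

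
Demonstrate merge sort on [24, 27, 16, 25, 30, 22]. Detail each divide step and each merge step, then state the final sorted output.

Merge sort trace:

Split: [24, 27, 16, 25, 30, 22] -> [24, 27, 16] and [25, 30, 22]
  Split: [24, 27, 16] -> [24] and [27, 16]
    Split: [27, 16] -> [27] and [16]
    Merge: [27] + [16] -> [16, 27]
  Merge: [24] + [16, 27] -> [16, 24, 27]
  Split: [25, 30, 22] -> [25] and [30, 22]
    Split: [30, 22] -> [30] and [22]
    Merge: [30] + [22] -> [22, 30]
  Merge: [25] + [22, 30] -> [22, 25, 30]
Merge: [16, 24, 27] + [22, 25, 30] -> [16, 22, 24, 25, 27, 30]

Final sorted array: [16, 22, 24, 25, 27, 30]

The merge sort proceeds by recursively splitting the array and merging sorted halves.
After all merges, the sorted array is [16, 22, 24, 25, 27, 30].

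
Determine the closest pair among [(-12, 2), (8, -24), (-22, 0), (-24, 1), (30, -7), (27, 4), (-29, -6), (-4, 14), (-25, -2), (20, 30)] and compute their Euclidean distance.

Computing all pairwise distances among 10 points:

d((-12, 2), (8, -24)) = 32.8024
d((-12, 2), (-22, 0)) = 10.198
d((-12, 2), (-24, 1)) = 12.0416
d((-12, 2), (30, -7)) = 42.9535
d((-12, 2), (27, 4)) = 39.0512
d((-12, 2), (-29, -6)) = 18.7883
d((-12, 2), (-4, 14)) = 14.4222
d((-12, 2), (-25, -2)) = 13.6015
d((-12, 2), (20, 30)) = 42.5206
d((8, -24), (-22, 0)) = 38.4187
d((8, -24), (-24, 1)) = 40.6079
d((8, -24), (30, -7)) = 27.8029
d((8, -24), (27, 4)) = 33.8378
d((8, -24), (-29, -6)) = 41.1461
d((8, -24), (-4, 14)) = 39.8497
d((8, -24), (-25, -2)) = 39.6611
d((8, -24), (20, 30)) = 55.3173
d((-22, 0), (-24, 1)) = 2.2361 <-- minimum
d((-22, 0), (30, -7)) = 52.469
d((-22, 0), (27, 4)) = 49.163
d((-22, 0), (-29, -6)) = 9.2195
d((-22, 0), (-4, 14)) = 22.8035
d((-22, 0), (-25, -2)) = 3.6056
d((-22, 0), (20, 30)) = 51.614
d((-24, 1), (30, -7)) = 54.5894
d((-24, 1), (27, 4)) = 51.0882
d((-24, 1), (-29, -6)) = 8.6023
d((-24, 1), (-4, 14)) = 23.8537
d((-24, 1), (-25, -2)) = 3.1623
d((-24, 1), (20, 30)) = 52.6972
d((30, -7), (27, 4)) = 11.4018
d((30, -7), (-29, -6)) = 59.0085
d((30, -7), (-4, 14)) = 39.9625
d((30, -7), (-25, -2)) = 55.2268
d((30, -7), (20, 30)) = 38.3275
d((27, 4), (-29, -6)) = 56.8859
d((27, 4), (-4, 14)) = 32.573
d((27, 4), (-25, -2)) = 52.345
d((27, 4), (20, 30)) = 26.9258
d((-29, -6), (-4, 14)) = 32.0156
d((-29, -6), (-25, -2)) = 5.6569
d((-29, -6), (20, 30)) = 60.803
d((-4, 14), (-25, -2)) = 26.4008
d((-4, 14), (20, 30)) = 28.8444
d((-25, -2), (20, 30)) = 55.2178

Closest pair: (-22, 0) and (-24, 1) with distance 2.2361

The closest pair is (-22, 0) and (-24, 1) with Euclidean distance 2.2361. For 10 points, brute-force pairwise comparison is shown above. For large n, the divide-and-conquer algorithm (sort by x, recurse on halves, check the dividing strip) achieves O(n log n).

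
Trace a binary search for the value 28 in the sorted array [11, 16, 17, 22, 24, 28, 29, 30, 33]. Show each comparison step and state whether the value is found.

Binary search for 28 in [11, 16, 17, 22, 24, 28, 29, 30, 33]:

lo=0, hi=8, mid=4, arr[mid]=24 -> 24 < 28, search right half
lo=5, hi=8, mid=6, arr[mid]=29 -> 29 > 28, search left half
lo=5, hi=5, mid=5, arr[mid]=28 -> Found target at index 5!

Binary search finds 28 at index 5 after 3 comparisons. The search repeatedly halves the search space by comparing with the middle element.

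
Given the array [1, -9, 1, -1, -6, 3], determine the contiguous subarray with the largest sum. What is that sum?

Using Kadane's algorithm on [1, -9, 1, -1, -6, 3]:

Scanning through the array:
Position 1 (value -9): max_ending_here = -8, max_so_far = 1
Position 2 (value 1): max_ending_here = 1, max_so_far = 1
Position 3 (value -1): max_ending_here = 0, max_so_far = 1
Position 4 (value -6): max_ending_here = -6, max_so_far = 1
Position 5 (value 3): max_ending_here = 3, max_so_far = 3

Maximum subarray: [3]
Maximum sum: 3

The maximum subarray is [3] with sum 3. This subarray runs from index 5 to index 5.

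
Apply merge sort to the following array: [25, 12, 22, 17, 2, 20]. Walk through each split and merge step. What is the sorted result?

Merge sort trace:

Split: [25, 12, 22, 17, 2, 20] -> [25, 12, 22] and [17, 2, 20]
  Split: [25, 12, 22] -> [25] and [12, 22]
    Split: [12, 22] -> [12] and [22]
    Merge: [12] + [22] -> [12, 22]
  Merge: [25] + [12, 22] -> [12, 22, 25]
  Split: [17, 2, 20] -> [17] and [2, 20]
    Split: [2, 20] -> [2] and [20]
    Merge: [2] + [20] -> [2, 20]
  Merge: [17] + [2, 20] -> [2, 17, 20]
Merge: [12, 22, 25] + [2, 17, 20] -> [2, 12, 17, 20, 22, 25]

Final sorted array: [2, 12, 17, 20, 22, 25]

The merge sort proceeds by recursively splitting the array and merging sorted halves.
After all merges, the sorted array is [2, 12, 17, 20, 22, 25].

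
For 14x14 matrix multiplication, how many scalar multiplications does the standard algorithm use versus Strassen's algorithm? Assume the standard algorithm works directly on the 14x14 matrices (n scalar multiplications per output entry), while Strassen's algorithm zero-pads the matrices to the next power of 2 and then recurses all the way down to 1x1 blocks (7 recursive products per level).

Matrix multiplication for 14x14 matrices:

Strassen's algorithm requires power-of-2 dimensions. Pad 14x14 to 16x16 (next power of 2).

Standard algorithm: 14^3 = 2744 multiplications
Strassen's algorithm: 7^(log2(16)) = 7^4 = 2401 multiplications
Savings: 2744 - 2401 = 343 multiplications

Standard: 2744 multiplications (14^3). Strassen: 2401 multiplications (7^4, after padding to 16x16). Strassen reduces 8 recursive multiplications to 7 at each level.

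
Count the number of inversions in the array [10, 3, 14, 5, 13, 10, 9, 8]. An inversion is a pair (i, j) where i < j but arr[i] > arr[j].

Finding inversions in [10, 3, 14, 5, 13, 10, 9, 8]:

(0, 1): arr[0]=10 > arr[1]=3
(0, 3): arr[0]=10 > arr[3]=5
(0, 6): arr[0]=10 > arr[6]=9
(0, 7): arr[0]=10 > arr[7]=8
(2, 3): arr[2]=14 > arr[3]=5
(2, 4): arr[2]=14 > arr[4]=13
(2, 5): arr[2]=14 > arr[5]=10
(2, 6): arr[2]=14 > arr[6]=9
(2, 7): arr[2]=14 > arr[7]=8
(4, 5): arr[4]=13 > arr[5]=10
(4, 6): arr[4]=13 > arr[6]=9
(4, 7): arr[4]=13 > arr[7]=8
(5, 6): arr[5]=10 > arr[6]=9
(5, 7): arr[5]=10 > arr[7]=8
(6, 7): arr[6]=9 > arr[7]=8

Total inversions: 15

The array has 15 inversion(s): (0,1), (0,3), (0,6), (0,7), (2,3), (2,4), (2,5), (2,6), (2,7), (4,5), (4,6), (4,7), (5,6), (5,7), (6,7). Each pair (i,j) satisfies i < j and arr[i] > arr[j].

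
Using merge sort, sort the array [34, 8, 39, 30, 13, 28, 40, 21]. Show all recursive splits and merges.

Merge sort trace:

Split: [34, 8, 39, 30, 13, 28, 40, 21] -> [34, 8, 39, 30] and [13, 28, 40, 21]
  Split: [34, 8, 39, 30] -> [34, 8] and [39, 30]
    Split: [34, 8] -> [34] and [8]
    Merge: [34] + [8] -> [8, 34]
    Split: [39, 30] -> [39] and [30]
    Merge: [39] + [30] -> [30, 39]
  Merge: [8, 34] + [30, 39] -> [8, 30, 34, 39]
  Split: [13, 28, 40, 21] -> [13, 28] and [40, 21]
    Split: [13, 28] -> [13] and [28]
    Merge: [13] + [28] -> [13, 28]
    Split: [40, 21] -> [40] and [21]
    Merge: [40] + [21] -> [21, 40]
  Merge: [13, 28] + [21, 40] -> [13, 21, 28, 40]
Merge: [8, 30, 34, 39] + [13, 21, 28, 40] -> [8, 13, 21, 28, 30, 34, 39, 40]

Final sorted array: [8, 13, 21, 28, 30, 34, 39, 40]

The merge sort proceeds by recursively splitting the array and merging sorted halves.
After all merges, the sorted array is [8, 13, 21, 28, 30, 34, 39, 40].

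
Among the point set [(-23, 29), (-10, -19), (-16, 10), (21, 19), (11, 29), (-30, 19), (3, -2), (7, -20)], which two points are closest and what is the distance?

Computing all pairwise distances among 8 points:

d((-23, 29), (-10, -19)) = 49.7293
d((-23, 29), (-16, 10)) = 20.2485
d((-23, 29), (21, 19)) = 45.1221
d((-23, 29), (11, 29)) = 34.0
d((-23, 29), (-30, 19)) = 12.2066 <-- minimum
d((-23, 29), (3, -2)) = 40.4599
d((-23, 29), (7, -20)) = 57.4543
d((-10, -19), (-16, 10)) = 29.6142
d((-10, -19), (21, 19)) = 49.0408
d((-10, -19), (11, 29)) = 52.3927
d((-10, -19), (-30, 19)) = 42.9418
d((-10, -19), (3, -2)) = 21.4009
d((-10, -19), (7, -20)) = 17.0294
d((-16, 10), (21, 19)) = 38.0789
d((-16, 10), (11, 29)) = 33.0151
d((-16, 10), (-30, 19)) = 16.6433
d((-16, 10), (3, -2)) = 22.4722
d((-16, 10), (7, -20)) = 37.8021
d((21, 19), (11, 29)) = 14.1421
d((21, 19), (-30, 19)) = 51.0
d((21, 19), (3, -2)) = 27.6586
d((21, 19), (7, -20)) = 41.4367
d((11, 29), (-30, 19)) = 42.2019
d((11, 29), (3, -2)) = 32.0156
d((11, 29), (7, -20)) = 49.163
d((-30, 19), (3, -2)) = 39.1152
d((-30, 19), (7, -20)) = 53.7587
d((3, -2), (7, -20)) = 18.4391

Closest pair: (-23, 29) and (-30, 19) with distance 12.2066

The closest pair is (-23, 29) and (-30, 19) with Euclidean distance 12.2066. For 8 points, brute-force pairwise comparison is shown above. For large n, the divide-and-conquer algorithm (sort by x, recurse on halves, check the dividing strip) achieves O(n log n).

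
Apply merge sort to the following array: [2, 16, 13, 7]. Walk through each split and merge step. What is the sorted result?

Merge sort trace:

Split: [2, 16, 13, 7] -> [2, 16] and [13, 7]
  Split: [2, 16] -> [2] and [16]
  Merge: [2] + [16] -> [2, 16]
  Split: [13, 7] -> [13] and [7]
  Merge: [13] + [7] -> [7, 13]
Merge: [2, 16] + [7, 13] -> [2, 7, 13, 16]

Final sorted array: [2, 7, 13, 16]

The merge sort proceeds by recursively splitting the array and merging sorted halves.
After all merges, the sorted array is [2, 7, 13, 16].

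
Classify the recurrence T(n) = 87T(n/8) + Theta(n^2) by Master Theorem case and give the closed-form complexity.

Master Theorem for T(n) = 87T(n/8) + O(n^2):

a = 87, b = 8, c = 2
log_b(a) = log_8(87) = 2.1476

Case 1: c = 2 < log_8(87) = 2.1476
T(n) = O(n^(log_8 87))

For T(n) = 87T(n/8) + O(n^2): log_8(87) = 2.1476. This is Case 1 of the Master Theorem (c < log_b(a), work dominated by leaves), giving O(n^(log_8 87)).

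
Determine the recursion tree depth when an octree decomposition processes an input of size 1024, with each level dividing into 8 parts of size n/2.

For divide and conquer with division factor 2:

Problem sizes at each level:
Level 0: 1024
Level 1: 512
Level 2: 256
Level 3: 128
Level 4: 64
Level 5: 32
Level 6: 16
Level 7: 8
Level 8: 4
Level 9: 2
Level 10: 1

The root is level 0 and the size-1 base case is level 10 (the tree spans levels 0 through 10, i.e. 11 levels counting the root), so the depth is the number of divisions: log_2(1024) = 10

The recursion tree depth is log_2(1024) = 10. At each level, the problem size is divided by 2, so it takes 10 divisions to reduce to a base case of size 1. The algorithm makes 8 recursive calls at each level.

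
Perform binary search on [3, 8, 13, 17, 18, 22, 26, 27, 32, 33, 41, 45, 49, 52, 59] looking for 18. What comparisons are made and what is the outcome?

Binary search for 18 in [3, 8, 13, 17, 18, 22, 26, 27, 32, 33, 41, 45, 49, 52, 59]:

lo=0, hi=14, mid=7, arr[mid]=27 -> 27 > 18, search left half
lo=0, hi=6, mid=3, arr[mid]=17 -> 17 < 18, search right half
lo=4, hi=6, mid=5, arr[mid]=22 -> 22 > 18, search left half
lo=4, hi=4, mid=4, arr[mid]=18 -> Found target at index 4!

Binary search finds 18 at index 4 after 4 comparisons. The search repeatedly halves the search space by comparing with the middle element.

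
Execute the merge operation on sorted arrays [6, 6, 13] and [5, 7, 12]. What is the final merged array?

Merging process:

Compare 6 vs 5: take 5 from right. Merged: [5]
Compare 6 vs 7: take 6 from left. Merged: [5, 6]
Compare 6 vs 7: take 6 from left. Merged: [5, 6, 6]
Compare 13 vs 7: take 7 from right. Merged: [5, 6, 6, 7]
Compare 13 vs 12: take 12 from right. Merged: [5, 6, 6, 7, 12]
Append remaining from left: [13]. Merged: [5, 6, 6, 7, 12, 13]

Final merged array: [5, 6, 6, 7, 12, 13]
Total comparisons: 5

The merged array is [5, 6, 6, 7, 12, 13], requiring 5 comparisons. The merge step runs in O(n) time where n is the total number of elements.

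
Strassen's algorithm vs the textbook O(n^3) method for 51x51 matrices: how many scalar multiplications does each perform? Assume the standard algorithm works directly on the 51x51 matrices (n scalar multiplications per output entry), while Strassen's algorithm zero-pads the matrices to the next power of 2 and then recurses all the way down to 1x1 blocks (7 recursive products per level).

Matrix multiplication for 51x51 matrices:

Strassen's algorithm requires power-of-2 dimensions. Pad 51x51 to 64x64 (next power of 2).

Standard algorithm: 51^3 = 132651 multiplications
Strassen's algorithm: 7^(log2(64)) = 7^6 = 117649 multiplications
Savings: 132651 - 117649 = 15002 multiplications

Standard: 132651 multiplications (51^3). Strassen: 117649 multiplications (7^6, after padding to 64x64). Strassen reduces 8 recursive multiplications to 7 at each level.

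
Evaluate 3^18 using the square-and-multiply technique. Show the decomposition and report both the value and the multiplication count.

Computing 3^18 by squaring (build up from 3^1; each line after the first costs one multiplication):

3^1 = 3
3^2 = (3^1)^2 = 3^2 = 9
3^4 = (3^2)^2 = 9^2 = 81
3^8 = (3^4)^2 = 81^2 = 6561
3^9 = 3 * 3^8 = 3 * 6561 = 19683
3^18 = (3^9)^2 = 19683^2 = 387420489

Result: 387420489
Multiplications needed: 5 (5 lines after 3^1)

3^18 = 387420489. Using exponentiation by squaring, this requires 5 multiplications. The key idea: if the exponent is even, square the half-power; if odd, multiply by the base once.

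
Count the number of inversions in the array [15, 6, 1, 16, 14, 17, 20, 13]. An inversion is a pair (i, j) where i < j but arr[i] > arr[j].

Finding inversions in [15, 6, 1, 16, 14, 17, 20, 13]:

(0, 1): arr[0]=15 > arr[1]=6
(0, 2): arr[0]=15 > arr[2]=1
(0, 4): arr[0]=15 > arr[4]=14
(0, 7): arr[0]=15 > arr[7]=13
(1, 2): arr[1]=6 > arr[2]=1
(3, 4): arr[3]=16 > arr[4]=14
(3, 7): arr[3]=16 > arr[7]=13
(4, 7): arr[4]=14 > arr[7]=13
(5, 7): arr[5]=17 > arr[7]=13
(6, 7): arr[6]=20 > arr[7]=13

Total inversions: 10

The array has 10 inversion(s): (0,1), (0,2), (0,4), (0,7), (1,2), (3,4), (3,7), (4,7), (5,7), (6,7). Each pair (i,j) satisfies i < j and arr[i] > arr[j].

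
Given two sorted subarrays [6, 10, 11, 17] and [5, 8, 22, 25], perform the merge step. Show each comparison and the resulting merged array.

Merging process:

Compare 6 vs 5: take 5 from right. Merged: [5]
Compare 6 vs 8: take 6 from left. Merged: [5, 6]
Compare 10 vs 8: take 8 from right. Merged: [5, 6, 8]
Compare 10 vs 22: take 10 from left. Merged: [5, 6, 8, 10]
Compare 11 vs 22: take 11 from left. Merged: [5, 6, 8, 10, 11]
Compare 17 vs 22: take 17 from left. Merged: [5, 6, 8, 10, 11, 17]
Append remaining from right: [22, 25]. Merged: [5, 6, 8, 10, 11, 17, 22, 25]

Final merged array: [5, 6, 8, 10, 11, 17, 22, 25]
Total comparisons: 6

The merged array is [5, 6, 8, 10, 11, 17, 22, 25], requiring 6 comparisons. The merge step runs in O(n) time where n is the total number of elements.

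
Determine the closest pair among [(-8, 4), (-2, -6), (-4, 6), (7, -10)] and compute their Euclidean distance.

Computing all pairwise distances among 4 points:

d((-8, 4), (-2, -6)) = 11.6619
d((-8, 4), (-4, 6)) = 4.4721 <-- minimum
d((-8, 4), (7, -10)) = 20.5183
d((-2, -6), (-4, 6)) = 12.1655
d((-2, -6), (7, -10)) = 9.8489
d((-4, 6), (7, -10)) = 19.4165

Closest pair: (-8, 4) and (-4, 6) with distance 4.4721

The closest pair is (-8, 4) and (-4, 6) with Euclidean distance 4.4721. For 4 points, brute-force pairwise comparison is shown above. For large n, the divide-and-conquer algorithm (sort by x, recurse on halves, check the dividing strip) achieves O(n log n).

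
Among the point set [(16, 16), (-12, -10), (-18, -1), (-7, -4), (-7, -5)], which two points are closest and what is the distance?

Computing all pairwise distances among 5 points:

d((16, 16), (-12, -10)) = 38.2099
d((16, 16), (-18, -1)) = 38.0132
d((16, 16), (-7, -4)) = 30.4795
d((16, 16), (-7, -5)) = 31.1448
d((-12, -10), (-18, -1)) = 10.8167
d((-12, -10), (-7, -4)) = 7.8102
d((-12, -10), (-7, -5)) = 7.0711
d((-18, -1), (-7, -4)) = 11.4018
d((-18, -1), (-7, -5)) = 11.7047
d((-7, -4), (-7, -5)) = 1.0 <-- minimum

Closest pair: (-7, -4) and (-7, -5) with distance 1.0

The closest pair is (-7, -4) and (-7, -5) with Euclidean distance 1.0. For 5 points, brute-force pairwise comparison is shown above. For large n, the divide-and-conquer algorithm (sort by x, recurse on halves, check the dividing strip) achieves O(n log n).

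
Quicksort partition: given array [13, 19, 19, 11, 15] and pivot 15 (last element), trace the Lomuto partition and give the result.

Lomuto partition with pivot = 15:

Initial array: [13, 19, 19, 11, 15]

arr[0]=13 <= 15: swap with position 0, array becomes [13, 19, 19, 11, 15]
arr[1]=19 > 15: no swap
arr[2]=19 > 15: no swap
arr[3]=11 <= 15: swap with position 1, array becomes [13, 11, 19, 19, 15]

Place pivot at position 2: [13, 11, 15, 19, 19]
Pivot position: 2

After partitioning with pivot 15, the array becomes [13, 11, 15, 19, 19]. The pivot is placed at index 2. All elements to the left of the pivot are <= 15, and all elements to the right are > 15.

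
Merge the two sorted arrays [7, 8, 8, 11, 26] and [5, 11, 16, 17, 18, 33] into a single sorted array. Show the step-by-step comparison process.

Merging process:

Compare 7 vs 5: take 5 from right. Merged: [5]
Compare 7 vs 11: take 7 from left. Merged: [5, 7]
Compare 8 vs 11: take 8 from left. Merged: [5, 7, 8]
Compare 8 vs 11: take 8 from left. Merged: [5, 7, 8, 8]
Compare 11 vs 11: take 11 from left. Merged: [5, 7, 8, 8, 11]
Compare 26 vs 11: take 11 from right. Merged: [5, 7, 8, 8, 11, 11]
Compare 26 vs 16: take 16 from right. Merged: [5, 7, 8, 8, 11, 11, 16]
Compare 26 vs 17: take 17 from right. Merged: [5, 7, 8, 8, 11, 11, 16, 17]
Compare 26 vs 18: take 18 from right. Merged: [5, 7, 8, 8, 11, 11, 16, 17, 18]
Compare 26 vs 33: take 26 from left. Merged: [5, 7, 8, 8, 11, 11, 16, 17, 18, 26]
Append remaining from right: [33]. Merged: [5, 7, 8, 8, 11, 11, 16, 17, 18, 26, 33]

Final merged array: [5, 7, 8, 8, 11, 11, 16, 17, 18, 26, 33]
Total comparisons: 10

The merged array is [5, 7, 8, 8, 11, 11, 16, 17, 18, 26, 33], requiring 10 comparisons. The merge step runs in O(n) time where n is the total number of elements.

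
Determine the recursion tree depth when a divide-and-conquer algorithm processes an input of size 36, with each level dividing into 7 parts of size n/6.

For divide and conquer with division factor 6:

Problem sizes at each level:
Level 0: 36
Level 1: 6
Level 2: 1

The root is level 0 and the size-1 base case is level 2 (the tree spans levels 0 through 2, i.e. 3 levels counting the root), so the depth is the number of divisions: log_6(36) = 2

The recursion tree depth is log_6(36) = 2. At each level, the problem size is divided by 6, so it takes 2 divisions to reduce to a base case of size 1. The algorithm makes 7 recursive calls at each level.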